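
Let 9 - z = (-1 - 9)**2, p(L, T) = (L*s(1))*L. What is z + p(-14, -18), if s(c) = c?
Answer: 105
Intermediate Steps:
p(L, T) = L**2 (p(L, T) = (L*1)*L = L*L = L**2)
z = -91 (z = 9 - (-1 - 9)**2 = 9 - 1*(-10)**2 = 9 - 1*100 = 9 - 100 = -91)
z + p(-14, -18) = -91 + (-14)**2 = -91 + 196 = 105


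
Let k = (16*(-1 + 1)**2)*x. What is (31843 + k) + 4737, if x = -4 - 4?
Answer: 36580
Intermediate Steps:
x = -8
k = 0 (k = (16*(-1 + 1)**2)*(-8) = (16*0**2)*(-8) = (16*0)*(-8) = 0*(-8) = 0)
(31843 + k) + 4737 = (31843 + 0) + 4737 = 31843 + 4737 = 36580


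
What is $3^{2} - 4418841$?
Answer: $-4418832$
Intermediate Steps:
$3^{2} - 4418841 = 9 - 4418841 = -4418832$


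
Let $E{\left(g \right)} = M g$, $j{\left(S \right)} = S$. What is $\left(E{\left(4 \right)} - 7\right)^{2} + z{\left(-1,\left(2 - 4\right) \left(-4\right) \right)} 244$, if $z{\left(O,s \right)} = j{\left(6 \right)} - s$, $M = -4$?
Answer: $41$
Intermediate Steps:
$E{\left(g \right)} = - 4 g$
$z{\left(O,s \right)} = 6 - s$
$\left(E{\left(4 \right)} - 7\right)^{2} + z{\left(-1,\left(2 - 4\right) \left(-4\right) \right)} 244 = \left(\left(-4\right) 4 - 7\right)^{2} + \left(6 - \left(2 - 4\right) \left(-4\right)\right) 244 = \left(-16 - 7\right)^{2} + \left(6 - \left(-2\right) \left(-4\right)\right) 244 = \left(-23\right)^{2} + \left(6 - 8\right) 244 = 529 + \left(6 - 8\right) 244 = 529 - 488 = 41$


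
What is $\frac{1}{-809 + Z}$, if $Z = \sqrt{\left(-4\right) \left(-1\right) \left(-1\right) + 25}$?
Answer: $- \frac{809}{654460} - \frac{\sqrt{21}}{654460} \approx -0.0012431$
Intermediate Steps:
$Z = \sqrt{21}$ ($Z = \sqrt{4 \left(-1\right) + 25} = \sqrt{-4 + 25} = \sqrt{21} \approx 4.5826$)
$\frac{1}{-809 + Z} = \frac{1}{-809 + \sqrt{21}}$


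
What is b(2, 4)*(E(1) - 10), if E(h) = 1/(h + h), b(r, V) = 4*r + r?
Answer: -95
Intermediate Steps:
b(r, V) = 5*r
E(h) = 1/(2*h)
b(2, 4)*(E(1) - 10) = (5*2)*((½)/1 - 10) = 10*((½)*1 - 10) = 10*(½ - 10) = 10*(-19/2) = -95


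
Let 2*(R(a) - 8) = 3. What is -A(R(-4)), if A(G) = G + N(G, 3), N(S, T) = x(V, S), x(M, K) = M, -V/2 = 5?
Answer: ½ ≈ 0.50000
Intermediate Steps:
V = -10 (V = -2*5 = -10)
R(a) = 19/2 (R(a) = 8 + (½)*3 = 8 + 3/2 = 19/2)
N(S, T) = -10
A(G) = -10 + G (A(G) = G - 10 = -10 + G)
-A(R(-4)) = -(-10 + 19/2) = -1*(-½) = ½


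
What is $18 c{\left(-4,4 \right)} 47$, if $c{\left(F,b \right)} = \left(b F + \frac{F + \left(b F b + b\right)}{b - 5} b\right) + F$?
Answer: $199656$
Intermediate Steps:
$c{\left(F,b \right)} = F + F b + \frac{b \left(F + b + F b^{2}\right)}{-5 + b}$ ($c{\left(F,b \right)} = \left(F b + \frac{F + \left(F b b + b\right)}{-5 + b} b\right) + F = \left(F b + \frac{F + \left(F b^{2} + b\right)}{-5 + b} b\right) + F = \left(F b + \frac{F + \left(b + F b^{2}\right)}{-5 + b} b\right) + F = \left(F b + \frac{F + b + F b^{2}}{-5 + b} b\right) + F = \left(F b + \frac{b \left(F + b + F b^{2}\right)}{-5 + b}\right) + F = F + F b + \frac{b \left(F + b + F b^{2}\right)}{-5 + b}$)
$18 c{\left(-4,4 \right)} 47 = 18 \frac{4^{2} - -20 - 4 \cdot 4^{2} - 4 \cdot 4^{3} - \left(-12\right) 4}{-5 + 4} \cdot 47 = 18 \frac{16 + 20 - 64 - 256 + 48}{-1} \cdot 47 = 18 \left(- (16 + 20 - 64 - 256 + 48)\right) 47 = 18 \left(\left(-1\right) \left(-236\right)\right) 47 = 18 \cdot 236 \cdot 47 = 4248 \cdot 47 = 199656$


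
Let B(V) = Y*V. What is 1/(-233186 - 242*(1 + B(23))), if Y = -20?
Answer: -1/122108 ≈ -8.1895e-6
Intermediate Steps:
B(V) = -20*V
1/(-233186 - 242*(1 + B(23))) = 1/(-233186 - 242*(1 - 20*23)) = 1/(-233186 - 242*(1 - 460)) = 1/(-233186 - 242*(-459)) = 1/(-233186 + 111078) = 1/(-122108) = -1/122108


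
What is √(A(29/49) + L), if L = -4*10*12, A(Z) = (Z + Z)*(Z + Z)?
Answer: 2*I*√287279/49 ≈ 21.877*I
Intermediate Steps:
A(Z) = 4*Z² (A(Z) = (2*Z)*(2*Z) = 4*Z²)
L = -480 (L = -40*12 = -480)
√(A(29/49) + L) = √(4*(29/49)² - 480) = √(4*(841/2401) - 480) = √(3364/2401 - 480) = √(-1149116/2401) = 2*I*√287279/49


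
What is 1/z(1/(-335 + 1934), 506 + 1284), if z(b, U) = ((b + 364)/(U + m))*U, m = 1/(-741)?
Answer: 54381949/19795078370 ≈ 0.0027472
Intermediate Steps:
m = -1/741 ≈ -0.0013495
z(b, U) = U*(364 + b)/(-1/741 + U) (z(b, U) = ((b + 364)/(U - 1/741))*U = ((364 + b)/(-1/741 + U))*U = U*(364 + b)/(-1/741 + U))
1/z(1/(-335 + 1934), 506 + 1284) = 1/(741*(506 + 1284)*(364 + 1/(-335 + 1934))/(-1 + 741*(506 + 1284))) = 1/(741*1790*(364 + 1/1599)/(-1 + 741*1790)) = 1/(741*1790*(364 + 1/1599)/(-1 + 1326390)) = 1/(741*1790*(582037/1599)/1326389) = 1/(741*1790*(1/1326389)*(582037/1599)) = 1/(19795078370/54381949) = 54381949/19795078370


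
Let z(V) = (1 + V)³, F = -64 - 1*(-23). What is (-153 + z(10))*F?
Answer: -48298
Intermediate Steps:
F = -41 (F = -64 + 23 = -41)
(-153 + z(10))*F = (-153 + (1 + 10)³)*(-41) = (-153 + 11³)*(-41) = (-153 + 1331)*(-41) = 1178*(-41) = -48298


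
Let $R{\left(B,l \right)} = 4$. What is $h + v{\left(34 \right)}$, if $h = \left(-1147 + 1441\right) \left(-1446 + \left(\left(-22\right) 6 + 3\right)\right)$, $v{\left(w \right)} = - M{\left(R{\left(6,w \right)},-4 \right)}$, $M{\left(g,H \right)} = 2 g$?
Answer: $-463058$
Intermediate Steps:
$v{\left(w \right)} = -8$ ($v{\left(w \right)} = - 2 \cdot 4 = \left(-1\right) 8 = -8$)
$h = -463050$ ($h = 294 \left(-1446 + \left(-132 + 3\right)\right) = 294 \left(-1446 - 129\right) = 294 \left(-1575\right) = -463050$)
$h + v{\left(34 \right)} = -463050 - 8 = -463058$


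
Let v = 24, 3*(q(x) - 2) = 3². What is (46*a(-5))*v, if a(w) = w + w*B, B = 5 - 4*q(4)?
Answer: 77280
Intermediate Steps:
q(x) = 5 (q(x) = 2 + (⅓)*3² = 2 + (⅓)*9 = 2 + 3 = 5)
B = -15 (B = 5 - 4*5 = 5 - 20 = -15)
a(w) = -14*w (a(w) = w + w*(-15) = w - 15*w = -14*w)
(46*a(-5))*v = (46*(-14*(-5)))*24 = (46*70)*24 = 3220*24 = 77280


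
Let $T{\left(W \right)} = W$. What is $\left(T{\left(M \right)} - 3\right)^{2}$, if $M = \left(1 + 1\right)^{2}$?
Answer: $1$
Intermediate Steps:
$M = 4$ ($M = 2^{2} = 4$)
$\left(T{\left(M \right)} - 3\right)^{2} = \left(4 - 3\right)^{2} = 1^{2} = 1$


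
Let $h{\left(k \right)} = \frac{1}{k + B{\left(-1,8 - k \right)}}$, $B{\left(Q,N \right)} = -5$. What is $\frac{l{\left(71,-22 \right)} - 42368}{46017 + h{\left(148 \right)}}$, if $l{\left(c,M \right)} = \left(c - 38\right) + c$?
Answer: $- \frac{755469}{822554} \approx -0.91844$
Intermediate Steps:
$l{\left(c,M \right)} = -38 + 2 c$ ($l{\left(c,M \right)} = \left(-38 + c\right) + c = -38 + 2 c$)
$h{\left(k \right)} = \frac{1}{-5 + k}$ ($h{\left(k \right)} = \frac{1}{k - 5} = \frac{1}{-5 + k}$)
$\frac{l{\left(71,-22 \right)} - 42368}{46017 + h{\left(148 \right)}} = \frac{\left(-38 + 2 \cdot 71\right) - 42368}{46017 + \frac{1}{-5 + 148}} = \frac{\left(-38 + 142\right) - 42368}{46017 + \frac{1}{143}} = \frac{104 - 42368}{46017 + \frac{1}{143}} = - \frac{42264}{\frac{6580432}{143}} = \left(-42264\right) \frac{143}{6580432} = - \frac{755469}{822554}$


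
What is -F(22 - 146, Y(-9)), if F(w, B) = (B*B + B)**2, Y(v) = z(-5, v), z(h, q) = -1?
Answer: 0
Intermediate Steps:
Y(v) = -1
F(w, B) = (B + B**2)**2 (F(w, B) = (B**2 + B)**2 = (B + B**2)**2)
-F(22 - 146, Y(-9)) = -(-1)**2*(1 - 1)**2 = -0**2 = -0 = -1*0 = 0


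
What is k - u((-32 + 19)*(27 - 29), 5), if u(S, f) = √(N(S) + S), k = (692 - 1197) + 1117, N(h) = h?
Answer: 612 - 2*√13 ≈ 604.79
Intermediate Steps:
k = 612 (k = -505 + 1117 = 612)
u(S, f) = √2*√S (u(S, f) = √(S + S) = √(2*S) = √2*√S)
k - u((-32 + 19)*(27 - 29), 5) = 612 - √2*√((-32 + 19)*(27 - 29)) = 612 - √2*√(-13*(-2)) = 612 - √2*√26 = 612 - 2*√13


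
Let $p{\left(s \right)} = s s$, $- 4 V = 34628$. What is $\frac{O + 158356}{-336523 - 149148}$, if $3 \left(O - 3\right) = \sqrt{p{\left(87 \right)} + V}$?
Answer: $- \frac{158359}{485671} - \frac{8 i \sqrt{17}}{1457013} \approx -0.32606 - 2.2639 \cdot 10^{-5} i$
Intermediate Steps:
$V = -8657$ ($V = \left(- \frac{1}{4}\right) 34628 = -8657$)
$p{\left(s \right)} = s^{2}$
$O = 3 + \frac{8 i \sqrt{17}}{3}$ ($O = 3 + \frac{\sqrt{87^{2} - 8657}}{3} = 3 + \frac{\sqrt{7569 - 8657}}{3} = 3 + \frac{\sqrt{-1088}}{3} = 3 + \frac{8 i \sqrt{17}}{3} \approx 3.0 + 10.995 i$)
$\frac{O + 158356}{-336523 - 149148} = \frac{\left(3 + \frac{8 i \sqrt{17}}{3}\right) + 158356}{-336523 - 149148} = \frac{158359 + \frac{8 i \sqrt{17}}{3}}{-485671} = \left(158359 + \frac{8 i \sqrt{17}}{3}\right) \left(- \frac{1}{485671}\right) = - \frac{158359}{485671} - \frac{8 i \sqrt{17}}{1457013}$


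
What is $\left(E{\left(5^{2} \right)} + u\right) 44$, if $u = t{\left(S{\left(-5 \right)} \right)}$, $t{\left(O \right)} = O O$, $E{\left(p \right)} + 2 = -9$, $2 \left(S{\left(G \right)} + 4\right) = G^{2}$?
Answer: $2695$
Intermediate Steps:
$S{\left(G \right)} = -4 + \frac{G^{2}}{2}$
$E{\left(p \right)} = -11$ ($E{\left(p \right)} = -2 - 9 = -11$)
$t{\left(O \right)} = O^{2}$
$u = \frac{289}{4}$ ($u = \left(-4 + \frac{\left(-5\right)^{2}}{2}\right)^{2} = \left(-4 + \frac{1}{2} \cdot 25\right)^{2} = \left(-4 + \frac{25}{2}\right)^{2} = \left(\frac{17}{2}\right)^{2} = \frac{289}{4} \approx 72.25$)
$\left(E{\left(5^{2} \right)} + u\right) 44 = \left(-11 + \frac{289}{4}\right) 44 = \frac{245}{4} \cdot 44 = 2695$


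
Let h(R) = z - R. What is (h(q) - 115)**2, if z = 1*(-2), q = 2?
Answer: 14161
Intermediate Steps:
z = -2
h(R) = -2 - R
(h(q) - 115)**2 = ((-2 - 1*2) - 115)**2 = ((-2 - 2) - 115)**2 = (-4 - 115)**2 = (-119)**2 = 14161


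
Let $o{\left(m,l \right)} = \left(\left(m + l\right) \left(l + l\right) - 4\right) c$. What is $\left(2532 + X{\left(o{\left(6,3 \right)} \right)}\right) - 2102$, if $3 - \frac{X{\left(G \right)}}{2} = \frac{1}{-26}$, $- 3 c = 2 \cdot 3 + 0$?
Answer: $\frac{5669}{13} \approx 436.08$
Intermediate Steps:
$c = -2$ ($c = - \frac{2 \cdot 3 + 0}{3} = - \frac{6 + 0}{3} = \left(- \frac{1}{3}\right) 6 = -2$)
$o{\left(m,l \right)} = 8 - 4 l \left(l + m\right)$ ($o{\left(m,l \right)} = \left(\left(m + l\right) \left(l + l\right) - 4\right) \left(-2\right) = \left(\left(l + m\right) 2 l - 4\right) \left(-2\right) = \left(2 l \left(l + m\right) - 4\right) \left(-2\right) = \left(-4 + 2 l \left(l + m\right)\right) \left(-2\right) = 8 - 4 l \left(l + m\right)$)
$X{\left(G \right)} = \frac{79}{13}$ ($X{\left(G \right)} = 6 - \frac{2}{-26} = 6 - - \frac{1}{13} = 6 + \frac{1}{13} = \frac{79}{13}$)
$\left(2532 + X{\left(o{\left(6,3 \right)} \right)}\right) - 2102 = \left(2532 + \frac{79}{13}\right) - 2102 = \frac{32995}{13} - 2102 = \frac{5669}{13}$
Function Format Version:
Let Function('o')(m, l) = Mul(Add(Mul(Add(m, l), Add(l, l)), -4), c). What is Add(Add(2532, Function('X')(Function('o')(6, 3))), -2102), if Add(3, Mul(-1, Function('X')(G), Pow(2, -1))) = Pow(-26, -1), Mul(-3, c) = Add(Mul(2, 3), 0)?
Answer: Rational(5669, 13) ≈ 436.08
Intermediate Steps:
c = -2 (c = Mul(Rational(-1, 3), Add(Mul(2, 3), 0)) = Mul(Rational(-1, 3), Add(6, 0)) = Mul(Rational(-1, 3), 6) = -2)
Function('o')(m, l) = Add(8, Mul(-4, l, Add(l, m))) (Function('o')(m, l) = Mul(Add(Mul(Add(m, l), Add(l, l)), -4), -2) = Mul(Add(Mul(Add(l, m), Mul(2, l)), -4), -2) = Mul(Add(Mul(2, l, Add(l, m)), -4), -2) = Mul(Add(-4, Mul(2, l, Add(l, m))), -2) = Add(8, Mul(-4, l, Add(l, m))))
Function('X')(G) = Rational(79, 13) (Function('X')(G) = Add(6, Mul(-2, Pow(-26, -1))) = Add(6, Mul(-2, Rational(-1, 26))) = Add(6, Rational(1, 13)) = Rational(79, 13))
Add(Add(2532, Function('X')(Function('o')(6, 3))), -2102) = Add(Add(2532, Rational(79, 13)), -2102) = Add(Rational(32995, 13), -2102) = Rational(5669, 13)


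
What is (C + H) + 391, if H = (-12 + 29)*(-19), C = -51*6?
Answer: -238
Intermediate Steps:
C = -306
H = -323 (H = 17*(-19) = -323)
(C + H) + 391 = (-306 - 323) + 391 = -629 + 391 = -238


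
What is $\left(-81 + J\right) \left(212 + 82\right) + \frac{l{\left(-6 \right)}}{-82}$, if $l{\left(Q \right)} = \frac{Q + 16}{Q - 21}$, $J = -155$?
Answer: $- \frac{76808083}{1107} \approx -69384.0$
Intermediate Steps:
$l{\left(Q \right)} = \frac{16 + Q}{-21 + Q}$
$\left(-81 + J\right) \left(212 + 82\right) + \frac{l{\left(-6 \right)}}{-82} = \left(-81 - 155\right) \left(212 + 82\right) + \frac{\frac{1}{-21 - 6} \left(16 - 6\right)}{-82} = \left(-236\right) 294 - \frac{\frac{1}{-27} \cdot 10}{82} = -69384 - \frac{\left(- \frac{1}{27}\right) 10}{82} = -69384 - - \frac{5}{1107} = -69384 + \frac{5}{1107} = - \frac{76808083}{1107}$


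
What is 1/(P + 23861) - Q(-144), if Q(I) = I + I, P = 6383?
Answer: 8710273/30244 ≈ 288.00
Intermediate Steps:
Q(I) = 2*I
1/(P + 23861) - Q(-144) = 1/(6383 + 23861) - 2*(-144) = 1/30244 - 1*(-288) = 1/30244 + 288 = 8710273/30244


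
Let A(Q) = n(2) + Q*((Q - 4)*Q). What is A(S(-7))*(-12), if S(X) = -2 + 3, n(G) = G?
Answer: 12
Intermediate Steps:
S(X) = 1
A(Q) = 2 + Q²*(-4 + Q) (A(Q) = 2 + Q*((Q - 4)*Q) = 2 + Q*((-4 + Q)*Q) = 2 + Q*(Q*(-4 + Q)) = 2 + Q²*(-4 + Q))
A(S(-7))*(-12) = (2 + 1³ - 4*1²)*(-12) = (2 + 1 - 4*1)*(-12) = (2 + 1 - 4)*(-12) = -1*(-12) = 12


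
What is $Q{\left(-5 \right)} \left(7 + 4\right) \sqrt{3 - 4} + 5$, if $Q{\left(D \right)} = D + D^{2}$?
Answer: $5 + 220 i \approx 5.0 + 220.0 i$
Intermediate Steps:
$Q{\left(-5 \right)} \left(7 + 4\right) \sqrt{3 - 4} + 5 = - 5 \left(1 - 5\right) \left(7 + 4\right) \sqrt{3 - 4} + 5 = \left(-5\right) \left(-4\right) 11 \sqrt{-1} + 5 = 20 \cdot 11 i + 5 = 220 i + 5 = 5 + 220 i$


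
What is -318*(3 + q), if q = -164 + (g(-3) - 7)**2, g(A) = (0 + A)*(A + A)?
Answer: 12720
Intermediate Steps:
g(A) = 2*A**2 (g(A) = A*(2*A) = 2*A**2)
q = -43 (q = -164 + (2*(-3)**2 - 7)**2 = -164 + (2*9 - 7)**2 = -164 + (18 - 7)**2 = -164 + 11**2 = -164 + 121 = -43)
-318*(3 + q) = -318*(3 - 43) = -318*(-40) = 12720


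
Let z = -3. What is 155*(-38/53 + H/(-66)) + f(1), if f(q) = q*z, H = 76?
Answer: -511787/1749 ≈ -292.62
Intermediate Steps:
f(q) = -3*q (f(q) = q*(-3) = -3*q)
155*(-38/53 + H/(-66)) + f(1) = 155*(-38/53 + 76/(-66)) - 3*1 = 155*(-38*1/53 + 76*(-1/66)) - 3 = 155*(-38/53 - 38/33) - 3 = 155*(-3268/1749) - 3 = -506540/1749 - 3 = -511787/1749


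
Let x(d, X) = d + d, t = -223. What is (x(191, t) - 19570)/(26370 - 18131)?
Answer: -19188/8239 ≈ -2.3289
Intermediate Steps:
x(d, X) = 2*d
(x(191, t) - 19570)/(26370 - 18131) = (2*191 - 19570)/(26370 - 18131) = (382 - 19570)/8239 = -19188*1/8239 = -19188/8239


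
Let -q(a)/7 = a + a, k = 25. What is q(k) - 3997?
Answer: -4347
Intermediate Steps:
q(a) = -14*a (q(a) = -7*(a + a) = -14*a)
q(k) - 3997 = -14*25 - 3997 = -350 - 3997 = -4347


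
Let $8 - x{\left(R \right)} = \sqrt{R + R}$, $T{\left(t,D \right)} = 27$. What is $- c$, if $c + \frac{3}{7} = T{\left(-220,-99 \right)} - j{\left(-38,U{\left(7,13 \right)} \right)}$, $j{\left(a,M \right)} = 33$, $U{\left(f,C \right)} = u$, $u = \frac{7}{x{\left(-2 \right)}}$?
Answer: $\frac{45}{7} \approx 6.4286$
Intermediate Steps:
$x{\left(R \right)} = 8 - \sqrt{2} \sqrt{R}$ ($x{\left(R \right)} = 8 - \sqrt{R + R} = 8 - \sqrt{2 R} = 8 - \sqrt{2} \sqrt{R}$)
$u = \frac{7 \left(8 + 2 i\right)}{68}$ ($u = \frac{7}{8 - \sqrt{2} \sqrt{-2}} = \frac{7}{8 - \sqrt{2} i \sqrt{2}} = \frac{7}{8 - 2 i} = 7 \frac{8 + 2 i}{68} = \frac{7 \left(8 + 2 i\right)}{68} \approx 0.82353 + 0.20588 i$)
$U{\left(f,C \right)} = \frac{14}{17} + \frac{7 i}{34}$
$c = - \frac{45}{7}$ ($c = - \frac{3}{7} + \left(27 - 33\right) = - \frac{3}{7} - 6 = - \frac{45}{7} \approx -6.4286$)
$- c = \left(-1\right) \left(- \frac{45}{7}\right) = \frac{45}{7}$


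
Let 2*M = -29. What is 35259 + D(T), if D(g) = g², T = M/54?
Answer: 411261817/11664 ≈ 35259.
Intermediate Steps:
M = -29/2 (M = (½)*(-29) = -29/2 ≈ -14.500)
T = -29/108 (T = -29/2/54 = -29/2*1/54 = -29/108 ≈ -0.26852)
35259 + D(T) = 35259 + (-29/108)² = 35259 + 841/11664 = 411261817/11664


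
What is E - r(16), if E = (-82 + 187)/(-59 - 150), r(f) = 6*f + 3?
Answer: -20796/209 ≈ -99.502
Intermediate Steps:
r(f) = 3 + 6*f
E = -105/209 (E = 105/(-209) = 105*(-1/209) = -105/209 ≈ -0.50239)
E - r(16) = -105/209 - (3 + 6*16) = -105/209 - (3 + 96) = -105/209 - 1*99 = -105/209 - 99 = -20796/209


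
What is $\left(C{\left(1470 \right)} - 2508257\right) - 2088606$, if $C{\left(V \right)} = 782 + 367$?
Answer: $-4595714$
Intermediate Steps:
$C{\left(V \right)} = 1149$
$\left(C{\left(1470 \right)} - 2508257\right) - 2088606 = \left(1149 - 2508257\right) - 2088606 = -2507108 - 2088606 = -4595714$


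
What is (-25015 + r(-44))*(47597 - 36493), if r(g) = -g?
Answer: -277277984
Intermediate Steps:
(-25015 + r(-44))*(47597 - 36493) = (-25015 - 1*(-44))*(47597 - 36493) = (-25015 + 44)*11104 = -24971*11104 = -277277984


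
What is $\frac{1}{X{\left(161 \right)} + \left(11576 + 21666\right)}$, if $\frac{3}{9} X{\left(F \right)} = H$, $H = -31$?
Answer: $\frac{1}{33149} \approx 3.0167 \cdot 10^{-5}$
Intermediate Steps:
$X{\left(F \right)} = -93$ ($X{\left(F \right)} = 3 \left(-31\right) = -93$)
$\frac{1}{X{\left(161 \right)} + \left(11576 + 21666\right)} = \frac{1}{-93 + \left(11576 + 21666\right)} = \frac{1}{-93 + 33242} = \frac{1}{33149}$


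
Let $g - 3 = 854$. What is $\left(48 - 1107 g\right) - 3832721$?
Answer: $-4781372$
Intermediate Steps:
$g = 857$ ($g = 3 + 854 = 857$)
$\left(48 - 1107 g\right) - 3832721 = \left(48 - 948699\right) - 3832721 = -948651 - 3832721 = -4781372$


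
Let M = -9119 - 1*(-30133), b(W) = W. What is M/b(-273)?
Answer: -3002/39 ≈ -76.974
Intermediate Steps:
M = 21014 (M = -9119 + 30133 = 21014)
M/b(-273) = 21014/(-273) = 21014*(-1/273) = -3002/39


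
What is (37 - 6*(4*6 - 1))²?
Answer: 10201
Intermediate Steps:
(37 - 6*(4*6 - 1))² = (37 - 6*(24 - 1))² = (37 - 6*23)² = (37 - 138)² = (-101)² = 10201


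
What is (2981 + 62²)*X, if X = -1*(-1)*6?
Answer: 40950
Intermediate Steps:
X = 6 (X = 1*6 = 6)
(2981 + 62²)*X = (2981 + 62²)*6 = (2981 + 3844)*6 = 6825*6 = 40950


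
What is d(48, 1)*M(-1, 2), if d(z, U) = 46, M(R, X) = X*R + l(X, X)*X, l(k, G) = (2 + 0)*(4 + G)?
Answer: 1012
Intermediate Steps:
l(k, G) = 8 + 2*G (l(k, G) = 2*(4 + G) = 8 + 2*G)
M(R, X) = R*X + X*(8 + 2*X) (M(R, X) = X*R + (8 + 2*X)*X = R*X + X*(8 + 2*X))
d(48, 1)*M(-1, 2) = 46*(2*(8 - 1 + 2*2)) = 46*(2*(8 - 1 + 4)) = 46*(2*11) = 46*22 = 1012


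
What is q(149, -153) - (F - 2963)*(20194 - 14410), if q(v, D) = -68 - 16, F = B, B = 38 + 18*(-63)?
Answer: 23477172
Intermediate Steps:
B = -1096 (B = 38 - 1134 = -1096)
F = -1096
q(v, D) = -84
q(149, -153) - (F - 2963)*(20194 - 14410) = -84 - (-1096 - 2963)*(20194 - 14410) = -84 - (-4059)*5784 = -84 - 1*(-23477256) = -84 + 23477256 = 23477172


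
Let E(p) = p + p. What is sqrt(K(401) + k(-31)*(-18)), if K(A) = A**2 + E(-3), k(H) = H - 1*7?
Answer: sqrt(161479) ≈ 401.84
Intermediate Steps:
k(H) = -7 + H (k(H) = H - 7 = -7 + H)
E(p) = 2*p
K(A) = -6 + A**2 (K(A) = A**2 + 2*(-3) = A**2 - 6 = -6 + A**2)
sqrt(K(401) + k(-31)*(-18)) = sqrt((-6 + 401**2) + (-7 - 31)*(-18)) = sqrt((-6 + 160801) - 38*(-18)) = sqrt(160795 + 684) = sqrt(161479)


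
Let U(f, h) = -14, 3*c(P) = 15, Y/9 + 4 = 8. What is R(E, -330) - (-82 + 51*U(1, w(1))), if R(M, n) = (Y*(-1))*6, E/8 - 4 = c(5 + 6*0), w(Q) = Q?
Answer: 580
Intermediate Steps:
Y = 36 (Y = -36 + 9*8 = -36 + 72 = 36)
c(P) = 5 (c(P) = (⅓)*15 = 5)
E = 72 (E = 32 + 8*5 = 32 + 40 = 72)
R(M, n) = -216 (R(M, n) = (36*(-1))*6 = -36*6 = -216)
R(E, -330) - (-82 + 51*U(1, w(1))) = -216 - (-82 + 51*(-14)) = -216 - (-82 - 714) = -216 - 1*(-796) = -216 + 796 = 580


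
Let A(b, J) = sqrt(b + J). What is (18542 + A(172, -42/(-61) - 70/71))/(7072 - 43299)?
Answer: -18542/36227 - 2*sqrt(805180541)/156899137 ≈ -0.51219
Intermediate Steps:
A(b, J) = sqrt(J + b)
(18542 + A(172, -42/(-61) - 70/71))/(7072 - 43299) = (18542 + sqrt((-42/(-61) - 70/71) + 172))/(7072 - 43299) = (18542 + sqrt((-42*(-1/61) - 70*1/71) + 172))/(-36227) = (18542 + sqrt((42/61 - 70/71) + 172))*(-1/36227) = (18542 + sqrt(-1288/4331 + 172))*(-1/36227) = (18542 + sqrt(743644/4331))*(-1/36227) = (18542 + 2*sqrt(805180541)/4331)*(-1/36227) = -18542/36227 - 2*sqrt(805180541)/156899137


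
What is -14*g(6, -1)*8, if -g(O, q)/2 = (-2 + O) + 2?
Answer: 1344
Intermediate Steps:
g(O, q) = -2*O (g(O, q) = -2*((-2 + O) + 2) = -2*O)
-14*g(6, -1)*8 = -(-28)*6*8 = -14*(-12)*8 = 168*8 = 1344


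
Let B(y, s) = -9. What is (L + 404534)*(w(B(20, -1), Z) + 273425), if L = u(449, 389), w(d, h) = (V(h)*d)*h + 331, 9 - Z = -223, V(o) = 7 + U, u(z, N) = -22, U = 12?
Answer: 94689787008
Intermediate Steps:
V(o) = 19 (V(o) = 7 + 12 = 19)
Z = 232 (Z = 9 - 1*(-223) = 9 + 223 = 232)
w(d, h) = 331 + 19*d*h (w(d, h) = (19*d)*h + 331 = 19*d*h + 331 = 331 + 19*d*h)
L = -22
(L + 404534)*(w(B(20, -1), Z) + 273425) = (-22 + 404534)*((331 + 19*(-9)*232) + 273425) = 404512*((331 - 39672) + 273425) = 404512*(-39341 + 273425) = 404512*234084 = 94689787008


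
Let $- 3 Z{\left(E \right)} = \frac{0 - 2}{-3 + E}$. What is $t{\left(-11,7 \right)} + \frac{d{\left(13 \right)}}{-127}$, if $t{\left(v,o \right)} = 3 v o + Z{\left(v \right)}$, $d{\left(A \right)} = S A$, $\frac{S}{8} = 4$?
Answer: $- \frac{624940}{2667} \approx -234.32$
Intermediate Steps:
$Z{\left(E \right)} = \frac{2}{3 \left(-3 + E\right)}$ ($Z{\left(E \right)} = - \frac{\left(0 - 2\right) \frac{1}{-3 + E}}{3} = - \frac{\left(-2\right) \frac{1}{-3 + E}}{3} = \frac{2}{3 \left(-3 + E\right)}$)
$S = 32$ ($S = 8 \cdot 4 = 32$)
$d{\left(A \right)} = 32 A$
$t{\left(v,o \right)} = \frac{2}{3 \left(-3 + v\right)} + 3 o v$ ($t{\left(v,o \right)} = 3 v o + \frac{2}{3 \left(-3 + v\right)} = 3 o v + \frac{2}{3 \left(-3 + v\right)} = \frac{2}{3 \left(-3 + v\right)} + 3 o v$)
$t{\left(-11,7 \right)} + \frac{d{\left(13 \right)}}{-127} = \frac{2 + 9 \cdot 7 \left(-11\right) \left(-3 - 11\right)}{3 \left(-3 - 11\right)} + \frac{32 \cdot 13}{-127} = \frac{2 + 9 \cdot 7 \left(-11\right) \left(-14\right)}{3 \left(-14\right)} - \frac{416}{127} = \frac{1}{3} \left(- \frac{1}{14}\right) \left(2 + 9702\right) - \frac{416}{127} = \frac{1}{3} \left(- \frac{1}{14}\right) 9704 - \frac{416}{127} = - \frac{4852}{21} - \frac{416}{127} = - \frac{624940}{2667}$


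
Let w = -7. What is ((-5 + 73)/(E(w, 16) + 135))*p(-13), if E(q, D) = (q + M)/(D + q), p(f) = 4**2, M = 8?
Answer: 153/19 ≈ 8.0526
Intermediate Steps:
p(f) = 16
E(q, D) = (8 + q)/(D + q) (E(q, D) = (q + 8)/(D + q) = (8 + q)/(D + q))
((-5 + 73)/(E(w, 16) + 135))*p(-13) = ((-5 + 73)/((8 - 7)/(16 - 7) + 135))*16 = (68/(1/9 + 135))*16 = (68/(1216/9))*16 = (68*(9/1216))*16 = (153/304)*16 = 153/19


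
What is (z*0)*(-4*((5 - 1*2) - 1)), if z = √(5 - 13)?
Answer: 0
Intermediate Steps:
z = 2*I*√2 (z = √(-8) = 2*I*√2 ≈ 2.8284*I)
(z*0)*(-4*((5 - 1*2) - 1)) = ((2*I*√2)*0)*(-4*((5 - 1*2) - 1)) = 0*(-4*((5 - 2) - 1)) = 0*(-4*(3 - 1)) = 0*(-4*2) = 0*(-8) = 0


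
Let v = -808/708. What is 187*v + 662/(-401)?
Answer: -15264548/70977 ≈ -215.06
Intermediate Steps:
v = -202/177 (v = -808*1/708 = -202/177 ≈ -1.1412)
187*v + 662/(-401) = 187*(-202/177) + 662/(-401) = -37774/177 + 662*(-1/401) = -37774/177 - 662/401 = -15264548/70977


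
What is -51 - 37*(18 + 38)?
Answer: -2123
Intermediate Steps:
-51 - 37*(18 + 38) = -51 - 37*56 = -51 - 2072 = -2123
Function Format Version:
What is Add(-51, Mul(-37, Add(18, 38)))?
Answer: -2123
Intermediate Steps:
Add(-51, Mul(-37, Add(18, 38))) = Add(-51, Mul(-37, 56)) = Add(-51, -2072) = -2123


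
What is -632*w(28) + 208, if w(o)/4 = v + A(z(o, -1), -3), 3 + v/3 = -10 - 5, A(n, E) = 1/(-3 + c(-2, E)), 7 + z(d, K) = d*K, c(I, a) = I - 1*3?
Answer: 137036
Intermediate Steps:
c(I, a) = -3 + I (c(I, a) = I - 3 = -3 + I)
z(d, K) = -7 + K*d (z(d, K) = -7 + d*K = -7 + K*d)
A(n, E) = -1/8 (A(n, E) = 1/(-3 + (-3 - 2)) = 1/(-3 - 5) = 1/(-8) = -1/8)
v = -54 (v = -9 + 3*(-10 - 5) = -9 + 3*(-15) = -9 - 45 = -54)
w(o) = -433/2 (w(o) = 4*(-54 - 1/8) = 4*(-433/8) = -433/2)
-632*w(28) + 208 = -632*(-433/2) + 208 = 136828 + 208 = 137036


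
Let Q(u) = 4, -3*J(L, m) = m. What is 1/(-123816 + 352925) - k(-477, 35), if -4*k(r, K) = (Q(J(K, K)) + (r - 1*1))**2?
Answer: 12868823422/229109 ≈ 56169.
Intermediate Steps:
J(L, m) = -m/3
k(r, K) = -(3 + r)**2/4 (k(r, K) = -(4 + (r - 1*1))**2/4 = -(4 + (r - 1))**2/4 = -(4 + (-1 + r))**2/4 = -(3 + r)**2/4)
1/(-123816 + 352925) - k(-477, 35) = 1/(-123816 + 352925) - (-1)*(3 - 477)**2/4 = 1/229109 - (-1)*(-474)**2/4 = 1/229109 - (-1)*224676/4 = 1/229109 - 1*(-56169) = 1/229109 + 56169 = 12868823422/229109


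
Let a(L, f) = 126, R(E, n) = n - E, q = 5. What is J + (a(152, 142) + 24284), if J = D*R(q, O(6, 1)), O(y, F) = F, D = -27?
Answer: 24518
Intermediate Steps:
J = 108 (J = -27*(1 - 1*5) = -27*(1 - 5) = -27*(-4) = 108)
J + (a(152, 142) + 24284) = 108 + (126 + 24284) = 108 + 24410 = 24518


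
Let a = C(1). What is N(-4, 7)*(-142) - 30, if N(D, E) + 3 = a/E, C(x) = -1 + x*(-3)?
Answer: 3340/7 ≈ 477.14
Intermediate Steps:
C(x) = -1 - 3*x
a = -4 (a = -1 - 3*1 = -1 - 3 = -4)
N(D, E) = -3 - 4/E
N(-4, 7)*(-142) - 30 = (-3 - 4/7)*(-142) - 30 = -25/7*(-142) - 30 = 3550/7 - 30 = 3340/7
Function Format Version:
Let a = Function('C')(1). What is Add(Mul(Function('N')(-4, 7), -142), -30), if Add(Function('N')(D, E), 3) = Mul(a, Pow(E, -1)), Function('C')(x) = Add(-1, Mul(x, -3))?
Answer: Rational(3340, 7) ≈ 477.14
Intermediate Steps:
Function('C')(x) = Add(-1, Mul(-3, x))
a = -4 (a = Add(-1, Mul(-3, 1)) = Add(-1, -3) = -4)
Function('N')(D, E) = Add(-3, Mul(-4, Pow(E, -1)))
Add(Mul(Function('N')(-4, 7), -142), -30) = Add(Mul(Add(-3, Mul(-4, Pow(7, -1))), -142), -30) = Add(Mul(Add(-3, Mul(-4, Rational(1, 7))), -142), -30) = Add(Mul(Add(-3, Rational(-4, 7)), -142), -30) = Add(Mul(Rational(-25, 7), -142), -30) = Add(Rational(3550, 7), -30) = Rational(3340, 7)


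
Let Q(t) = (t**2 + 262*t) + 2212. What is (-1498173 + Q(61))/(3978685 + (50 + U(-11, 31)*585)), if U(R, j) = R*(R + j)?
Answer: -70298/183335 ≈ -0.38344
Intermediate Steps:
Q(t) = 2212 + t**2 + 262*t
(-1498173 + Q(61))/(3978685 + (50 + U(-11, 31)*585)) = (-1498173 + (2212 + 61**2 + 262*61))/(3978685 + (50 - 11*(-11 + 31)*585)) = (-1498173 + (2212 + 3721 + 15982))/(3978685 + (50 - 11*20*585)) = (-1498173 + 21915)/(3978685 + (50 - 220*585)) = -1476258/(3978685 + (50 - 128700)) = -1476258/(3978685 - 128650) = -1476258/3850035 = -1476258*1/3850035 = -70298/183335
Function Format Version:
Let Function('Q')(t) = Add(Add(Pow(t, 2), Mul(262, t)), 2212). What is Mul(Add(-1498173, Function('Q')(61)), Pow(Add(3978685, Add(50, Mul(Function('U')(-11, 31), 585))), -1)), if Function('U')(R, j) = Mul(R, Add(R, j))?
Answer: Rational(-70298, 183335) ≈ -0.38344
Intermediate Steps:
Function('Q')(t) = Add(2212, Pow(t, 2), Mul(262, t))
Mul(Add(-1498173, Function('Q')(61)), Pow(Add(3978685, Add(50, Mul(Function('U')(-11, 31), 585))), -1)) = Mul(Add(-1498173, Add(2212, Pow(61, 2), Mul(262, 61))), Pow(Add(3978685, Add(50, Mul(Mul(-11, Add(-11, 31)), 585))), -1)) = Mul(Add(-1498173, Add(2212, 3721, 15982)), Pow(Add(3978685, Add(50, Mul(Mul(-11, 20), 585))), -1)) = Mul(Add(-1498173, 21915), Pow(Add(3978685, Add(50, Mul(-220, 585))), -1)) = Mul(-1476258, Pow(Add(3978685, Add(50, -128700)), -1)) = Mul(-1476258, Pow(Add(3978685, -128650), -1)) = Mul(-1476258, Pow(3850035, -1)) = Mul(-1476258, Rational(1, 3850035)) = Rational(-70298, 183335)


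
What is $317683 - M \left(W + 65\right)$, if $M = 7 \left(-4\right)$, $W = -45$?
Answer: $318243$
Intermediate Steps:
$M = -28$
$317683 - M \left(W + 65\right) = 317683 - - 28 \left(-45 + 65\right) = 317683 - \left(-28\right) 20 = 317683 - -560 = 317683 + 560 = 318243$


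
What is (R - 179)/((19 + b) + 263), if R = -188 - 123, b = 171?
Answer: -490/453 ≈ -1.0817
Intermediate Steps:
R = -311
(R - 179)/((19 + b) + 263) = (-311 - 179)/((19 + 171) + 263) = -490/(190 + 263) = -490/453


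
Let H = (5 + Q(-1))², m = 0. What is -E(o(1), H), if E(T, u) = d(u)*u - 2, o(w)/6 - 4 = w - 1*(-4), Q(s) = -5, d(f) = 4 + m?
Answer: 2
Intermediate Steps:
d(f) = 4 (d(f) = 4 + 0 = 4)
o(w) = 48 + 6*w (o(w) = 24 + 6*(w - 1*(-4)) = 24 + 6*(w + 4) = 24 + 6*(4 + w) = 24 + (24 + 6*w) = 48 + 6*w)
H = 0 (H = (5 - 5)² = 0² = 0)
E(T, u) = -2 + 4*u (E(T, u) = 4*u - 2 = -2 + 4*u)
-E(o(1), H) = -(-2 + 4*0) = -(-2 + 0) = -1*(-2) = 2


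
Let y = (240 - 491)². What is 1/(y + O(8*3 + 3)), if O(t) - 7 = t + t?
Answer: 1/63062 ≈ 1.5857e-5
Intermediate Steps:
O(t) = 7 + 2*t (O(t) = 7 + (t + t) = 7 + 2*t)
y = 63001 (y = (-251)² = 63001)
1/(y + O(8*3 + 3)) = 1/(63001 + (7 + 2*(8*3 + 3))) = 1/(63001 + (7 + 2*(24 + 3))) = 1/(63001 + (7 + 2*27)) = 1/(63001 + (7 + 54)) = 1/(63001 + 61) = 1/63062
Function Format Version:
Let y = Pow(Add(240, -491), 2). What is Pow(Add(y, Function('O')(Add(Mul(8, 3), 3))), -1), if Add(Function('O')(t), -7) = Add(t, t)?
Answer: Rational(1, 63062) ≈ 1.5857e-5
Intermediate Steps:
Function('O')(t) = Add(7, Mul(2, t)) (Function('O')(t) = Add(7, Add(t, t)) = Add(7, Mul(2, t)))
y = 63001 (y = Pow(-251, 2) = 63001)
Pow(Add(y, Function('O')(Add(Mul(8, 3), 3))), -1) = Pow(Add(63001, Add(7, Mul(2, Add(Mul(8, 3), 3)))), -1) = Pow(Add(63001, Add(7, Mul(2, Add(24, 3)))), -1) = Pow(Add(63001, Add(7, Mul(2, 27))), -1) = Pow(Add(63001, Add(7, 54)), -1) = Pow(Add(63001, 61), -1) = Pow(63062, -1) = Rational(1, 63062)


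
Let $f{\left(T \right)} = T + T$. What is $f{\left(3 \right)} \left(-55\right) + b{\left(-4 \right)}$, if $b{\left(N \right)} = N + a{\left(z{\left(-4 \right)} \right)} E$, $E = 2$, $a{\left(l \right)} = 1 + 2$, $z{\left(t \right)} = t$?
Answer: $-328$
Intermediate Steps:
$a{\left(l \right)} = 3$
$b{\left(N \right)} = 6 + N$ ($b{\left(N \right)} = N + 3 \cdot 2 = N + 6 = 6 + N$)
$f{\left(T \right)} = 2 T$
$f{\left(3 \right)} \left(-55\right) + b{\left(-4 \right)} = 2 \cdot 3 \left(-55\right) + \left(6 - 4\right) = 6 \left(-55\right) + 2 = -330 + 2 = -328$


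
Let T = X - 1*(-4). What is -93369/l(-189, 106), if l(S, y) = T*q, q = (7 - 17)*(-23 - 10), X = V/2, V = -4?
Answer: -31123/220 ≈ -141.47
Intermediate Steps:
X = -2 (X = -4/2 = -4*½ = -2)
T = 2 (T = -2 - 1*(-4) = -2 + 4 = 2)
q = 330 (q = -10*(-33) = 330)
l(S, y) = 660 (l(S, y) = 2*330 = 660)
-93369/l(-189, 106) = -93369/660 = -93369*1/660 = -31123/220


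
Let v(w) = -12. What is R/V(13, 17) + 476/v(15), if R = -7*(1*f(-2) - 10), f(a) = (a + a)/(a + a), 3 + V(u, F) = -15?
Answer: -259/6 ≈ -43.167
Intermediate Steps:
V(u, F) = -18 (V(u, F) = -3 - 15 = -18)
f(a) = 1 (f(a) = (2*a)/((2*a)) = (2*a)*(1/(2*a)) = 1)
R = 63 (R = -7*(1*1 - 10) = -7*(1 - 10) = -7*(-9) = 63)
R/V(13, 17) + 476/v(15) = 63/(-18) + 476/(-12) = 63*(-1/18) + 476*(-1/12) = -7/2 - 119/3 = -259/6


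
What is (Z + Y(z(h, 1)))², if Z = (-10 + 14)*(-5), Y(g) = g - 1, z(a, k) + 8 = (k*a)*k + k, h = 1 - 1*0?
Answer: 729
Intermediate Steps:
h = 1 (h = 1 + 0 = 1)
z(a, k) = -8 + k + a*k² (z(a, k) = -8 + ((k*a)*k + k) = -8 + ((a*k)*k + k) = -8 + (a*k² + k) = -8 + (k + a*k²) = -8 + k + a*k²)
Y(g) = -1 + g
Z = -20 (Z = 4*(-5) = -20)
(Z + Y(z(h, 1)))² = (-20 + (-1 + (-8 + 1 + 1*1²)))² = (-20 + (-1 + (-8 + 1 + 1*1)))² = (-20 + (-1 + (-8 + 1 + 1)))² = (-20 + (-1 - 6))² = (-20 - 7)² = (-27)² = 729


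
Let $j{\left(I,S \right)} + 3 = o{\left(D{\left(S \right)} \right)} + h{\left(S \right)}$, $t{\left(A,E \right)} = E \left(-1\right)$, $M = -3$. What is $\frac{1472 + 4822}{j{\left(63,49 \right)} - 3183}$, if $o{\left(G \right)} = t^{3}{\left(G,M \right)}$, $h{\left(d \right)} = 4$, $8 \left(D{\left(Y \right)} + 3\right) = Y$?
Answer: $- \frac{6294}{3155} \approx -1.9949$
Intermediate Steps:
$D{\left(Y \right)} = -3 + \frac{Y}{8}$
$t{\left(A,E \right)} = - E$
$o{\left(G \right)} = 27$ ($o{\left(G \right)} = \left(\left(-1\right) \left(-3\right)\right)^{3} = 3^{3} = 27$)
$j{\left(I,S \right)} = 28$ ($j{\left(I,S \right)} = -3 + \left(27 + 4\right) = -3 + 31 = 28$)
$\frac{1472 + 4822}{j{\left(63,49 \right)} - 3183} = \frac{1472 + 4822}{28 - 3183} = \frac{6294}{-3155} = 6294 \left(- \frac{1}{3155}\right) = - \frac{6294}{3155}$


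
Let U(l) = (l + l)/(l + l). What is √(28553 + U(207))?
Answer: √28554 ≈ 168.98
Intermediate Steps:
U(l) = 1 (U(l) = (2*l)/((2*l)) = (2*l)*(1/(2*l)) = 1)
√(28553 + U(207)) = √(28553 + 1) = √28554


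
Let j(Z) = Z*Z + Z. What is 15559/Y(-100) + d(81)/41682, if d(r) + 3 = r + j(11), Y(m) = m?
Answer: -108084873/694700 ≈ -155.58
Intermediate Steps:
j(Z) = Z + Z**2 (j(Z) = Z**2 + Z = Z + Z**2)
d(r) = 129 + r (d(r) = -3 + (r + 11*(1 + 11)) = -3 + (r + 11*12) = -3 + (r + 132) = -3 + (132 + r) = 129 + r)
15559/Y(-100) + d(81)/41682 = 15559/(-100) + (129 + 81)/41682 = 15559*(-1/100) + 210*(1/41682) = -15559/100 + 35/6947 = -108084873/694700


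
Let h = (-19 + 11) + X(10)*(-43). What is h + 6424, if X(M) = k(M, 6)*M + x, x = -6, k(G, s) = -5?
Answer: 8824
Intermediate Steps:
X(M) = -6 - 5*M (X(M) = -5*M - 6 = -6 - 5*M)
h = 2400 (h = (-19 + 11) + (-6 - 5*10)*(-43) = -8 + (-6 - 50)*(-43) = -8 - 56*(-43) = -8 + 2408 = 2400)
h + 6424 = 2400 + 6424 = 8824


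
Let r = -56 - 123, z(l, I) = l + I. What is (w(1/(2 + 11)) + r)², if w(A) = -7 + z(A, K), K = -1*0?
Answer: 5841889/169 ≈ 34567.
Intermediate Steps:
K = 0
z(l, I) = I + l
r = -179
w(A) = -7 + A (w(A) = -7 + (0 + A) = -7 + A)
(w(1/(2 + 11)) + r)² = ((-7 + 1/(2 + 11)) - 179)² = ((-7 + 1/13) - 179)² = (-90/13 - 179)² = (-2417/13)² = 5841889/169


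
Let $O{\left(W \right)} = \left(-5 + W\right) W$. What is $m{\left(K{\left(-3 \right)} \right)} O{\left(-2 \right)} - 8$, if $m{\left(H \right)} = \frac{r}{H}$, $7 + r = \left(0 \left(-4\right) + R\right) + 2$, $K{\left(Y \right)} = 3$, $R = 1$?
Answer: $- \frac{80}{3} \approx -26.667$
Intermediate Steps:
$r = -4$ ($r = -7 + \left(\left(0 \left(-4\right) + 1\right) + 2\right) = -7 + \left(\left(0 + 1\right) + 2\right) = -7 + \left(1 + 2\right) = -7 + 3 = -4$)
$O{\left(W \right)} = W \left(-5 + W\right)$
$m{\left(H \right)} = - \frac{4}{H}$
$m{\left(K{\left(-3 \right)} \right)} O{\left(-2 \right)} - 8 = - \frac{4}{3} \left(- 2 \left(-5 - 2\right)\right) - 8 = \left(-4\right) \frac{1}{3} \left(\left(-2\right) \left(-7\right)\right) - 8 = \left(- \frac{4}{3}\right) 14 - 8 = - \frac{56}{3} - 8 = - \frac{80}{3}$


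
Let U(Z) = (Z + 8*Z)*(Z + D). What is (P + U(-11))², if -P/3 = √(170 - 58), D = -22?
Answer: 10674297 - 78408*√7 ≈ 1.0467e+7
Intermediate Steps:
U(Z) = 9*Z*(-22 + Z) (U(Z) = (Z + 8*Z)*(Z - 22) = (9*Z)*(-22 + Z) = 9*Z*(-22 + Z))
P = -12*√7 (P = -3*√(170 - 58) = -12*√7 ≈ -31.749)
(P + U(-11))² = (-12*√7 + 9*(-11)*(-22 - 11))² = (-12*√7 + 9*(-11)*(-33))² = (-12*√7 + 3267)² = (3267 - 12*√7)²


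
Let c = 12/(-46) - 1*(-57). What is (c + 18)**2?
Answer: 2954961/529 ≈ 5585.9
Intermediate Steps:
c = 1305/23 (c = 12*(-1/46) + 57 = -6/23 + 57 = 1305/23 ≈ 56.739)
(c + 18)**2 = (1305/23 + 18)**2 = (1719/23)**2 = 2954961/529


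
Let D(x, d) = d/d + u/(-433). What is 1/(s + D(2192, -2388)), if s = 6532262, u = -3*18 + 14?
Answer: 433/2828469919 ≈ 1.5309e-7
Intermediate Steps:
u = -40 (u = -54 + 14 = -40)
D(x, d) = 473/433 (D(x, d) = d/d - 40/(-433) = 1 - 40*(-1/433) = 1 + 40/433 = 473/433)
1/(s + D(2192, -2388)) = 1/(6532262 + 473/433) = 1/(2828469919/433) = 433/2828469919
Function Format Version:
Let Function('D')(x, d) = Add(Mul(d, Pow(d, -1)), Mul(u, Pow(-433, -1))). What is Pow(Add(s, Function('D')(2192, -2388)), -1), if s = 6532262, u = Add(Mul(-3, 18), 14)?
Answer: Rational(433, 2828469919) ≈ 1.5309e-7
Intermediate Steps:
u = -40 (u = Add(-54, 14) = -40)
Function('D')(x, d) = Rational(473, 433) (Function('D')(x, d) = Add(Mul(d, Pow(d, -1)), Mul(-40, Pow(-433, -1))) = Add(1, Mul(-40, Rational(-1, 433))) = Add(1, Rational(40, 433)) = Rational(473, 433))
Pow(Add(s, Function('D')(2192, -2388)), -1) = Pow(Add(6532262, Rational(473, 433)), -1) = Pow(Rational(2828469919, 433), -1) = Rational(433, 2828469919)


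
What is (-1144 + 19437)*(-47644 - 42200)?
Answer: -1643516292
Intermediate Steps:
(-1144 + 19437)*(-47644 - 42200) = 18293*(-89844) = -1643516292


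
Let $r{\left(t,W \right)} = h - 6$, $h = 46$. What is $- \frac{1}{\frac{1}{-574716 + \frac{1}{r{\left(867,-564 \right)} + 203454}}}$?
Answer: $\frac{116951257703}{203494} \approx 5.7472 \cdot 10^{5}$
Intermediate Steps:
$r{\left(t,W \right)} = 40$ ($r{\left(t,W \right)} = 46 - 6 = 40$)
$- \frac{1}{\frac{1}{-574716 + \frac{1}{r{\left(867,-564 \right)} + 203454}}} = - \frac{1}{\frac{1}{-574716 + \frac{1}{40 + 203454}}} = - \frac{1}{\frac{1}{-574716 + \frac{1}{203494}}} = - \frac{1}{\frac{1}{- \frac{116951257703}{203494}}} = - \frac{1}{- \frac{203494}{116951257703}} = \left(-1\right) \left(- \frac{116951257703}{203494}\right) = \frac{116951257703}{203494}$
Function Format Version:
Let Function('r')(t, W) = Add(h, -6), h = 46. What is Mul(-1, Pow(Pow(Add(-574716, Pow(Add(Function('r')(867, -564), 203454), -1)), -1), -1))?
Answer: Rational(116951257703, 203494) ≈ 5.7472e+5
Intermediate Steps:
Function('r')(t, W) = 40 (Function('r')(t, W) = Add(46, -6) = 40)
Mul(-1, Pow(Pow(Add(-574716, Pow(Add(Function('r')(867, -564), 203454), -1)), -1), -1)) = Mul(-1, Pow(Pow(Add(-574716, Pow(Add(40, 203454), -1)), -1), -1)) = Mul(-1, Pow(Pow(Add(-574716, Pow(203494, -1)), -1), -1)) = Mul(-1, Pow(Pow(Add(-574716, Rational(1, 203494)), -1), -1)) = Mul(-1, Pow(Pow(Rational(-116951257703, 203494), -1), -1)) = Mul(-1, Pow(Rational(-203494, 116951257703), -1)) = Mul(-1, Rational(-116951257703, 203494)) = Rational(116951257703, 203494)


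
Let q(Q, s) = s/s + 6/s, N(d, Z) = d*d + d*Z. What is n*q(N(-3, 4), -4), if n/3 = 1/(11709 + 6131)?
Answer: -3/35680 ≈ -8.4081e-5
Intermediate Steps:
N(d, Z) = d² + Z*d
q(Q, s) = 1 + 6/s
n = 3/17840 (n = 3/(11709 + 6131) = 3/17840 ≈ 0.00016816)
n*q(N(-3, 4), -4) = 3*((6 - 4)/(-4))/17840 = 3*(-¼*2)/17840 = (3/17840)*(-½) = -3/35680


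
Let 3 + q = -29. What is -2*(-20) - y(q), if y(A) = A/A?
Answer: 39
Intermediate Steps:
q = -32 (q = -3 - 29 = -32)
y(A) = 1
-2*(-20) - y(q) = -2*(-20) - 1*1 = 40 - 1 = 39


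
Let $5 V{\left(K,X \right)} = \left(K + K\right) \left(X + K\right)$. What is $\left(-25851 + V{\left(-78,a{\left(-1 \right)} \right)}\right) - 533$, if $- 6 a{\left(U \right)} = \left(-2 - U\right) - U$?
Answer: $- \frac{119752}{5} \approx -23950.0$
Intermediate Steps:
$a{\left(U \right)} = \frac{1}{3} + \frac{U}{3}$ ($a{\left(U \right)} = - \frac{\left(-2 - U\right) - U}{6} = - \frac{-2 - 2 U}{6} = \frac{1}{3} + \frac{U}{3}$)
$V{\left(K,X \right)} = \frac{2 K \left(K + X\right)}{5}$ ($V{\left(K,X \right)} = \frac{\left(K + K\right) \left(X + K\right)}{5} = \frac{2 K \left(K + X\right)}{5}$)
$\left(-25851 + V{\left(-78,a{\left(-1 \right)} \right)}\right) - 533 = \left(-25851 + \frac{2}{5} \left(-78\right) \left(-78 + \left(\frac{1}{3} + \frac{1}{3} \left(-1\right)\right)\right)\right) - 533 = \left(-25851 + \frac{2}{5} \left(-78\right) \left(-78 + \left(\frac{1}{3} - \frac{1}{3}\right)\right)\right) - 533 = \left(-25851 + \frac{2}{5} \left(-78\right) \left(-78 + 0\right)\right) - 533 = \left(-25851 + \frac{2}{5} \left(-78\right) \left(-78\right)\right) - 533 = \left(-25851 + \frac{12168}{5}\right) - 533 = - \frac{117087}{5} - 533 = - \frac{119752}{5}$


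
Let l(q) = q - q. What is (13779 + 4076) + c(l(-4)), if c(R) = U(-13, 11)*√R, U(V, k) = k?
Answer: 17855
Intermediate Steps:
l(q) = 0
c(R) = 11*√R
(13779 + 4076) + c(l(-4)) = (13779 + 4076) + 11*√0 = 17855 + 11*0 = 17855 + 0 = 17855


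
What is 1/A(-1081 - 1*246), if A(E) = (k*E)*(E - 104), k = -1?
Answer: -1/1898937 ≈ -5.2661e-7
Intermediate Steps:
A(E) = -E*(-104 + E) (A(E) = (-E)*(E - 104) = (-E)*(-104 + E) = -E*(-104 + E))
1/A(-1081 - 1*246) = 1/((-1081 - 1*246)*(104 - (-1081 - 1*246))) = 1/((-1081 - 246)*(104 - (-1081 - 246))) = 1/(-1327*(104 - 1*(-1327))) = 1/(-1327*(104 + 1327)) = 1/(-1327*1431) = 1/(-1898937) = -1/1898937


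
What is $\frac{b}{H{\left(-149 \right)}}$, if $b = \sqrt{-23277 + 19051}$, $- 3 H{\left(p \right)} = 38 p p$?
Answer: $- \frac{3 i \sqrt{4226}}{843638} \approx - 0.00023117 i$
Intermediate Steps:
$H{\left(p \right)} = - \frac{38 p^{2}}{3}$ ($H{\left(p \right)} = - \frac{38 p p}{3} = - \frac{38 p^{2}}{3}$)
$b = i \sqrt{4226}$ ($b = \sqrt{-4226} = i \sqrt{4226} \approx 65.008 i$)
$\frac{b}{H{\left(-149 \right)}} = \frac{i \sqrt{4226}}{\left(- \frac{38}{3}\right) \left(-149\right)^{2}} = \frac{i \sqrt{4226}}{\left(- \frac{38}{3}\right) 22201} = \frac{i \sqrt{4226}}{- \frac{843638}{3}} = i \sqrt{4226} \left(- \frac{3}{843638}\right) = - \frac{3 i \sqrt{4226}}{843638}$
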